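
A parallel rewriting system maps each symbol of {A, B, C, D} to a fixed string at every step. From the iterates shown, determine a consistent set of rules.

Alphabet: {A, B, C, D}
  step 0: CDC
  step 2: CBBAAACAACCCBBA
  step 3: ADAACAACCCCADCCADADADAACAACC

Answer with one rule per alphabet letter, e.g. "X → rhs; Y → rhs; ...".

  step 2 ⇒ step 3: CBBAAACAACCCBBA ⇒ AD·AAC·AAC·C·C·C·AD·C·C·AD·AD·AD·AAC·AAC·C
    A ↦ C
    B ↦ AAC
    C ↦ AD
    D ↦ BBA  (constrained at step 0)

A->C, B->AAC, C->AD, D->BBA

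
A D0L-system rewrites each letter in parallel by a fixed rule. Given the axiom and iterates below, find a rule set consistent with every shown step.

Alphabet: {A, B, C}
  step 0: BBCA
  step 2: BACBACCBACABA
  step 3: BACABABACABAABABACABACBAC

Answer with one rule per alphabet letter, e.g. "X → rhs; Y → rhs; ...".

  step 2 ⇒ step 3: BACBACCBACABA ⇒ BA·C·ABA·BA·C·ABA·ABA·BA·C·ABA·C·BA·C
    A ↦ C
    B ↦ BA
    C ↦ ABA

A->C, B->BA, C->ABA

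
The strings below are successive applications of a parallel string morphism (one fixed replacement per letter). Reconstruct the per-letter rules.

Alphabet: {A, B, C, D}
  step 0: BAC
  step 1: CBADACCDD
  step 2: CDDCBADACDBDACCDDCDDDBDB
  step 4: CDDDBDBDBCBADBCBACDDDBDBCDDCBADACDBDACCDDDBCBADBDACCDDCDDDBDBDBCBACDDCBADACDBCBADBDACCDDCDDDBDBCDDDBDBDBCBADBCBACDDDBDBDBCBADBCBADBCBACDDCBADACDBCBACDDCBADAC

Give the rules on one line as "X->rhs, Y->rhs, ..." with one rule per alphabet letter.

A->DAC, B->CBA, C->CDD, D->DB

  step 1 ⇒ step 2: CBADACCDD ⇒ CDD·CBA·DAC·DB·DAC·CDD·CDD·DB·DB
    A ↦ DAC
    B ↦ CBA
    C ↦ CDD
    D ↦ DB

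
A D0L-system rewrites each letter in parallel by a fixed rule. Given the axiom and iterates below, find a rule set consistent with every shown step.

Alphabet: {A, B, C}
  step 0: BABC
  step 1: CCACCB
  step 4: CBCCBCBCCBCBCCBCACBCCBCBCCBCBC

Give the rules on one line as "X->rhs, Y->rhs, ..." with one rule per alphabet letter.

A->CA, B->C, C->CB

  step 0 ⇒ step 1: BABC ⇒ C·CA·C·CB
    A ↦ CA
    B ↦ C
    C ↦ CB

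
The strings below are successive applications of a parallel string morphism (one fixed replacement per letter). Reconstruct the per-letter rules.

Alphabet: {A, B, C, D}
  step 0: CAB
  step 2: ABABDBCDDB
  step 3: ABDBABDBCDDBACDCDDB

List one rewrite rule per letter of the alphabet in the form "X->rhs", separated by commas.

A->AB, B->DB, C->A, D->CD

  step 2 ⇒ step 3: ABABDBCDDB ⇒ AB·DB·AB·DB·CD·DB·A·CD·CD·DB
    A ↦ AB
    B ↦ DB
    C ↦ A
    D ↦ CD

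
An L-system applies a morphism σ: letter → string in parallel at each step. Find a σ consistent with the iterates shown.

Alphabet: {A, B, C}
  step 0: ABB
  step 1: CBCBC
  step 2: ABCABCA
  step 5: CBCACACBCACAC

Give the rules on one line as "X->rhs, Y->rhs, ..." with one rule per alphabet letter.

A->C, B->BC, C->A

  step 1 ⇒ step 2: CBCBC ⇒ A·BC·A·BC·A
    B ↦ BC
    C ↦ A
  step 0 ⇒ step 1: ABB ⇒ C·BC·BC
    A ↦ C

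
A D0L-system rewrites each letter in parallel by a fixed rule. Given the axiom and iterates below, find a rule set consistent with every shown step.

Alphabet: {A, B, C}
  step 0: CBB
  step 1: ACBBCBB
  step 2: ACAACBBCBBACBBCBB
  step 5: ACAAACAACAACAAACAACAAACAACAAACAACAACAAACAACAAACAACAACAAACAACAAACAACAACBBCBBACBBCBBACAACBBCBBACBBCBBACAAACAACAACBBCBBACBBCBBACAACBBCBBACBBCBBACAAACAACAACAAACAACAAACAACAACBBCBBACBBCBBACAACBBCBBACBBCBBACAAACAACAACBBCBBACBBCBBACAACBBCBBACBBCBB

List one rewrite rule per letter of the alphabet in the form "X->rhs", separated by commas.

A->ACA, B->CBB, C->A

  step 1 ⇒ step 2: ACBBCBB ⇒ ACA·A·CBB·CBB·A·CBB·CBB
    A ↦ ACA
    B ↦ CBB
    C ↦ A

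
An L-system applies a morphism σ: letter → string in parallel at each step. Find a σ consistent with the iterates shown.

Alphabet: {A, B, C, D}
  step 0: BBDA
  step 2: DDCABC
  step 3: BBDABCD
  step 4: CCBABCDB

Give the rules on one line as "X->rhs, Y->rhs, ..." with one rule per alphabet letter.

  step 3 ⇒ step 4: BBDABCD ⇒ C·C·B·AB·C·D·B
    A ↦ AB
    B ↦ C
    C ↦ D
    D ↦ B

A->AB, B->C, C->D, D->B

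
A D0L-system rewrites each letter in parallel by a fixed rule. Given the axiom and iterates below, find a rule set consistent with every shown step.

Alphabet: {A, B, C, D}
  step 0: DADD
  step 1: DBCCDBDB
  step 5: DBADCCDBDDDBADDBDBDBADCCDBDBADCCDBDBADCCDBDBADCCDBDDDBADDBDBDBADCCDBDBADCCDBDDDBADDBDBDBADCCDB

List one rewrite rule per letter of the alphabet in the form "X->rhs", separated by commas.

A->CC, B->AD, C->D, D->DB

  step 0 ⇒ step 1: DADD ⇒ DB·CC·DB·DB
    A ↦ CC
    D ↦ DB
    B ↦ AD  (constrained at step 1)
    C ↦ D  (constrained at step 1)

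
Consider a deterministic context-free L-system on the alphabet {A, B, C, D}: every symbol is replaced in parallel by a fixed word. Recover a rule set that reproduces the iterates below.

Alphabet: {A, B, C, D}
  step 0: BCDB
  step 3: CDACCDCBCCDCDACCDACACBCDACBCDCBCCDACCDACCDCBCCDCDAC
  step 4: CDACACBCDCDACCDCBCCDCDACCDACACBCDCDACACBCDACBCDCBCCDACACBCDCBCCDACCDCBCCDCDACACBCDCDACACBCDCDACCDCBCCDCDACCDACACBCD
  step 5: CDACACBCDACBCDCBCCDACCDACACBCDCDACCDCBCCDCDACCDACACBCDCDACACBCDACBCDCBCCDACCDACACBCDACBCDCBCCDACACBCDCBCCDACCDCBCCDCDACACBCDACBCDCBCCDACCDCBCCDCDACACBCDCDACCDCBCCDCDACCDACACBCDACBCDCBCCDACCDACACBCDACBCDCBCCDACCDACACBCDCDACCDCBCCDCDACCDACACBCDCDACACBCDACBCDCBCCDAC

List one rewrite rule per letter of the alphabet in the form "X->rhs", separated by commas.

  step 4 ⇒ step 5: CDACACBCDCDACCDCBCCDCDACCDACACBCDCDACACBCDACBCDCBCCDACACBCDCBCCDACCDCBCCDCDACACBCDCDACACBCDCDACCDCBCCDCDACCDACACBCD ⇒ CD·AC·ACB·CD·ACB·CD·CBC·CD·AC·CD·AC·ACB·CD·CD·AC·CD·CBC·CD·CD·AC·CD·AC·ACB·CD·CD·AC·ACB·CD·ACB·CD·CBC·CD·AC·CD·AC·ACB·CD·ACB·CD·CBC·CD·AC·ACB·CD·CBC·CD·AC·CD·CBC·CD·CD·AC·ACB·CD·ACB·CD·CBC·CD·AC·CD·CBC·CD·CD·AC·ACB·CD·CD·AC·CD·CBC·CD·CD·AC·CD·AC·ACB·CD·ACB·CD·CBC·CD·AC·CD·AC·ACB·CD·ACB·CD·CBC·CD·AC·CD·AC·ACB·CD·CD·AC·CD·CBC·CD·CD·AC·CD·AC·ACB·CD·CD·AC·ACB·CD·ACB·CD·CBC·CD·AC
    A ↦ ACB
    B ↦ CBC
    C ↦ CD
    D ↦ AC

A->ACB, B->CBC, C->CD, D->AC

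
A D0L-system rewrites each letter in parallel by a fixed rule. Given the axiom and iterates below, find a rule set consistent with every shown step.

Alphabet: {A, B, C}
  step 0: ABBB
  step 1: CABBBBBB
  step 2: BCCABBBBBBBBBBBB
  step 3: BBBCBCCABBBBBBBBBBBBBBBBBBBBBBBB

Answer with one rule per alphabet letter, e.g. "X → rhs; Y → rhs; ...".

A->CA, B->BB, C->BC

  step 2 ⇒ step 3: BCCABBBBBBBBBBBB ⇒ BB·BC·BC·CA·BB·BB·BB·BB·BB·BB·BB·BB·BB·BB·BB·BB
    A ↦ CA
    B ↦ BB
    C ↦ BC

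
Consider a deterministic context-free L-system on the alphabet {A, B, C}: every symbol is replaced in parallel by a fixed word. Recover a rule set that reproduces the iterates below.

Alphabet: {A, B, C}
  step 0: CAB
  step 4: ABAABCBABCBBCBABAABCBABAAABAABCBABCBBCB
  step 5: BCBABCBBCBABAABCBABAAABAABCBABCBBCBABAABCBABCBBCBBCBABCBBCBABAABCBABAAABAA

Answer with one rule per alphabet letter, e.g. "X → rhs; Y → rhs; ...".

A->BCB, B->A, C->BA

  step 4 ⇒ step 5: ABAABCBABCBBCBABAABCBABAAABAABCBABCBBCB ⇒ BCB·A·BCB·BCB·A·BA·A·BCB·A·BA·A·A·BA·A·BCB·A·BCB·BCB·A·BA·A·BCB·A·BCB·BCB·BCB·A·BCB·BCB·A·BA·A·BCB·A·BA·A·A·BA·A
    A ↦ BCB
    B ↦ A
    C ↦ BA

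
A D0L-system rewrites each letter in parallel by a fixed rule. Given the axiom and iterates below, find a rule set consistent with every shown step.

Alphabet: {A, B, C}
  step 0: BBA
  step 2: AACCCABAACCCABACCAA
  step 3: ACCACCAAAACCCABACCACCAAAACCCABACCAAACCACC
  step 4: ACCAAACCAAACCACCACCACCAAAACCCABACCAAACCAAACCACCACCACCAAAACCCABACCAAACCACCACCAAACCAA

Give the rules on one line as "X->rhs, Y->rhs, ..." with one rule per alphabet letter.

  step 3 ⇒ step 4: ACCACCAAAACCCABACCACCAAAACCCABACCAAACCACC ⇒ ACC·A·A·ACC·A·A·ACC·ACC·ACC·ACC·A·A·A·ACC·CAB·ACC·A·A·ACC·A·A·ACC·ACC·ACC·ACC·A·A·A·ACC·CAB·ACC·A·A·ACC·ACC·ACC·A·A·ACC·A·A
    A ↦ ACC
    B ↦ CAB
    C ↦ A

A->ACC, B->CAB, C->A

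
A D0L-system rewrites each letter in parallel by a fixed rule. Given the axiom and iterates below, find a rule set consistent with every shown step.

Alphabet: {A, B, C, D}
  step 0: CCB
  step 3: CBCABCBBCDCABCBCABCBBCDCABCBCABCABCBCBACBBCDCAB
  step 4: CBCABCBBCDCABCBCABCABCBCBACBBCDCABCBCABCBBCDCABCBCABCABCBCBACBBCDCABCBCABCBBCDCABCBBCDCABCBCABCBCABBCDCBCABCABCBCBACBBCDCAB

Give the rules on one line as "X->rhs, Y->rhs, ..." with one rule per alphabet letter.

A->BCD, B->CAB, C->CB, D->CBA

  step 3 ⇒ step 4: CBCABCBBCDCABCBCABCBBCDCABCBCABCABCBCBACBBCDCAB ⇒ CB·CAB·CB·BCD·CAB·CB·CAB·CAB·CB·CBA·CB·BCD·CAB·CB·CAB·CB·BCD·CAB·CB·CAB·CAB·CB·CBA·CB·BCD·CAB·CB·CAB·CB·BCD·CAB·CB·BCD·CAB·CB·CAB·CB·CAB·BCD·CB·CAB·CAB·CB·CBA·CB·BCD·CAB
    A ↦ BCD
    B ↦ CAB
    C ↦ CB
    D ↦ CBA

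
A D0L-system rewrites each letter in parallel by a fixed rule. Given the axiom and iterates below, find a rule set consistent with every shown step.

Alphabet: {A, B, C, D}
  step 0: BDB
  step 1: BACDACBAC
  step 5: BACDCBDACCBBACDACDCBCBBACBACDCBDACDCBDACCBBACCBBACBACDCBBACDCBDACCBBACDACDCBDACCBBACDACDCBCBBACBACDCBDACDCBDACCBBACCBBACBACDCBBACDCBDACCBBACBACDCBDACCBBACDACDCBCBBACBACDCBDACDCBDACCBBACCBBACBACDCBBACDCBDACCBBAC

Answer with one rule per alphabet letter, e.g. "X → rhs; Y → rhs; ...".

A->D, B->BAC, C->CB, D->DAC

  step 0 ⇒ step 1: BDB ⇒ BAC·DAC·BAC
    B ↦ BAC
    D ↦ DAC
    A ↦ D  (constrained at step 1)
    C ↦ CB  (constrained at step 1)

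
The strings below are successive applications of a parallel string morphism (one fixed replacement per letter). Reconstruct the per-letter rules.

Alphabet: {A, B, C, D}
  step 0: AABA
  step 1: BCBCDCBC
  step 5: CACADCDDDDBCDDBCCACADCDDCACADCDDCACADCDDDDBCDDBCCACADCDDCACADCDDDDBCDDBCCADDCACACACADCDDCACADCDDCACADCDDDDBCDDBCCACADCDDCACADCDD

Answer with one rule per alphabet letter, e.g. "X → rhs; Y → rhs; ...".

  step 0 ⇒ step 1: AABA ⇒ BC·BC·DC·BC
    A ↦ BC
    B ↦ DC
    C ↦ DD  (constrained at step 1)
    D ↦ CA  (constrained at step 1)

A->BC, B->DC, C->DD, D->CA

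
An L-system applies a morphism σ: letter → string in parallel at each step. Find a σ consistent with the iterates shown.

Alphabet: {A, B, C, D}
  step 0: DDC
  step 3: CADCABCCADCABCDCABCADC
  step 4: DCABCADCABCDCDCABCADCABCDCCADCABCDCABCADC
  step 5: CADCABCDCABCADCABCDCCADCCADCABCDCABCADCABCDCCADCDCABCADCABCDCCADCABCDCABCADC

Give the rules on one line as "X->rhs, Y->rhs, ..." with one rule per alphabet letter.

  step 4 ⇒ step 5: DCABCADCABCDCDCABCADCABCDCCADCABCDCABCADC ⇒ CA·DC·AB·C·DC·AB·CA·DC·AB·C·DC·CA·DC·CA·DC·AB·C·DC·AB·CA·DC·AB·C·DC·CA·DC·DC·AB·CA·DC·AB·C·DC·CA·DC·AB·C·DC·AB·CA·DC
    A ↦ AB
    B ↦ C
    C ↦ DC
    D ↦ CA

A->AB, B->C, C->DC, D->CA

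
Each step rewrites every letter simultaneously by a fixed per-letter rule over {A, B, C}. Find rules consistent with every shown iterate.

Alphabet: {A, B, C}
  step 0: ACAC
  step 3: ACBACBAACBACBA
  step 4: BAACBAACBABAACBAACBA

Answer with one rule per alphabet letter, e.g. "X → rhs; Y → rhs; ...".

A->BA, B->C, C->A

  step 3 ⇒ step 4: ACBACBAACBACBA ⇒ BA·A·C·BA·A·C·BA·BA·A·C·BA·A·C·BA
    A ↦ BA
    B ↦ C
    C ↦ A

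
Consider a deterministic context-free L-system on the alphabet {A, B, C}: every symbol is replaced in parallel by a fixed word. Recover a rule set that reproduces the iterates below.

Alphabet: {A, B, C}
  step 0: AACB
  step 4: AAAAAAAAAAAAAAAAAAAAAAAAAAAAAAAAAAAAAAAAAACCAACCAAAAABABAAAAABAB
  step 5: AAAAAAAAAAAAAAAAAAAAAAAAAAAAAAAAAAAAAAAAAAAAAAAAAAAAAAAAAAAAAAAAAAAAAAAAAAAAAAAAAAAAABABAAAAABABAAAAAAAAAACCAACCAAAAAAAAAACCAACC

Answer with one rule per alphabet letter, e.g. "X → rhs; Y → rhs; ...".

  step 4 ⇒ step 5: AAAAAAAAAAAAAAAAAAAAAAAAAAAAAAAAAAAAAAAAAACCAACCAAAAABABAAAAABAB ⇒ AA·AA·AA·AA·AA·AA·AA·AA·AA·AA·AA·AA·AA·AA·AA·AA·AA·AA·AA·AA·AA·AA·AA·AA·AA·AA·AA·AA·AA·AA·AA·AA·AA·AA·AA·AA·AA·AA·AA·AA·AA·AA·AB·AB·AA·AA·AB·AB·AA·AA·AA·AA·AA·CC·AA·CC·AA·AA·AA·AA·AA·CC·AA·CC
    A ↦ AA
    B ↦ CC
    C ↦ AB

A->AA, B->CC, C->AB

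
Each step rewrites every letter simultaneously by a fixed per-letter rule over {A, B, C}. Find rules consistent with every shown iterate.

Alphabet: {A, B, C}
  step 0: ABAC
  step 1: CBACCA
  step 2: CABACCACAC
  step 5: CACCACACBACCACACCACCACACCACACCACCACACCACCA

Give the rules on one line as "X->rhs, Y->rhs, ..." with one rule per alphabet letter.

  step 1 ⇒ step 2: CBACCA ⇒ CA·BA·C·CA·CA·C
    A ↦ C
    B ↦ BA
    C ↦ CA

A->C, B->BA, C->CA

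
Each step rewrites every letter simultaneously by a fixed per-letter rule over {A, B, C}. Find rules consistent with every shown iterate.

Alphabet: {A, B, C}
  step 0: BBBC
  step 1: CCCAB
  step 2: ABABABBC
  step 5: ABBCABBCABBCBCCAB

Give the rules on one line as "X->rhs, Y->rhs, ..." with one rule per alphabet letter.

A->B, B->C, C->AB

  step 1 ⇒ step 2: CCCAB ⇒ AB·AB·AB·B·C
    A ↦ B
    B ↦ C
    C ↦ AB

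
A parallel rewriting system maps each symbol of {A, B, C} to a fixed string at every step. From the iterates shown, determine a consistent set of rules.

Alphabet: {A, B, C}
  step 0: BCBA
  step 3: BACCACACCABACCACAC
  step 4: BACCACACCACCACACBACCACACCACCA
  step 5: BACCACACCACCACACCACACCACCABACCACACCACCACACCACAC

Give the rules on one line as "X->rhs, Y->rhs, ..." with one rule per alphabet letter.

  step 4 ⇒ step 5: BACCACACCACCACACBACCACACCACCA ⇒ BA·C·CA·CA·C·CA·C·CA·CA·C·CA·CA·C·CA·C·CA·BA·C·CA·CA·C·CA·C·CA·CA·C·CA·CA·C
    A ↦ C
    B ↦ BA
    C ↦ CA

A->C, B->BA, C->CA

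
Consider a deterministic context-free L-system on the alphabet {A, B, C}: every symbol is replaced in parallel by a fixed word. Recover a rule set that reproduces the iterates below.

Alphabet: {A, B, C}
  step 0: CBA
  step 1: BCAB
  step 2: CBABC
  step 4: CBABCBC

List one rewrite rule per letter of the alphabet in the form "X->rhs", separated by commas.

  step 1 ⇒ step 2: BCAB ⇒ C·B·AB·C
    A ↦ AB
    B ↦ C
    C ↦ B

A->AB, B->C, C->B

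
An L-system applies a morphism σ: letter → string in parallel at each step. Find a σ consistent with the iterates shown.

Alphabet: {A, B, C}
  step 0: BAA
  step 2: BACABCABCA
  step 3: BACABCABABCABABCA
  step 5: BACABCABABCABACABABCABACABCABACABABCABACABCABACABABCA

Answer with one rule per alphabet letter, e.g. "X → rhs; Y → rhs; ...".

A->CA, B->BA, C->B

  step 2 ⇒ step 3: BACABCABCA ⇒ BA·CA·B·CA·BA·B·CA·BA·B·CA
    A ↦ CA
    B ↦ BA
    C ↦ B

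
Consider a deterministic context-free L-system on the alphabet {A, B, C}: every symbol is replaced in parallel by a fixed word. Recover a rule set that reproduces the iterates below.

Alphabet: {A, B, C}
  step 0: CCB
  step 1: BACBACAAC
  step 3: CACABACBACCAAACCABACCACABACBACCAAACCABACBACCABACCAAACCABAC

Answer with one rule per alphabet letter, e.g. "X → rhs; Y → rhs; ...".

A->CA, B->AAC, C->BAC

  step 0 ⇒ step 1: CCB ⇒ BAC·BAC·AAC
    B ↦ AAC
    C ↦ BAC
    A ↦ CA  (constrained at step 1)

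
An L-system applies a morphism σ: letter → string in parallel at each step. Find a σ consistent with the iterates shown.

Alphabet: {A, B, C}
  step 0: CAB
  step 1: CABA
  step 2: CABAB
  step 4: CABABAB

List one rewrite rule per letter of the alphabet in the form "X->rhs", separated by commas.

  step 1 ⇒ step 2: CABA ⇒ CA·B·A·B
    A ↦ B
    B ↦ A
    C ↦ CA

A->B, B->A, C->CA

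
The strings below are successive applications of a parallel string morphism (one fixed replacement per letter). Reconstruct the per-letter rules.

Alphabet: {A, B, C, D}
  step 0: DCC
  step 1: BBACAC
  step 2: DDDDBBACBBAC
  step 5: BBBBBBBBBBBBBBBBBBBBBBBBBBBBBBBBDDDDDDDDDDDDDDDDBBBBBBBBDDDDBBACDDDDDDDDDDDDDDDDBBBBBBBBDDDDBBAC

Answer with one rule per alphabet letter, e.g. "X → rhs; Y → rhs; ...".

  step 1 ⇒ step 2: BBACAC ⇒ DD·DD·BB·AC·BB·AC
    A ↦ BB
    B ↦ DD
    C ↦ AC
  step 0 ⇒ step 1: DCC ⇒ BB·AC·AC
    D ↦ BB

A->BB, B->DD, C->AC, D->BB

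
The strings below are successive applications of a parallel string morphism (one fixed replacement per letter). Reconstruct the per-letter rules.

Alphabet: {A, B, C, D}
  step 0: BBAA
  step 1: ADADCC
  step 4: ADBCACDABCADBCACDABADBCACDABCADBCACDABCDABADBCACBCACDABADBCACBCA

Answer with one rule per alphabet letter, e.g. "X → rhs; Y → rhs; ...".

A->C, B->AD, C->BCA, D->DAB

  step 0 ⇒ step 1: BBAA ⇒ AD·AD·C·C
    A ↦ C
    B ↦ AD
    C ↦ BCA  (constrained at step 1)
    D ↦ DAB  (constrained at step 1)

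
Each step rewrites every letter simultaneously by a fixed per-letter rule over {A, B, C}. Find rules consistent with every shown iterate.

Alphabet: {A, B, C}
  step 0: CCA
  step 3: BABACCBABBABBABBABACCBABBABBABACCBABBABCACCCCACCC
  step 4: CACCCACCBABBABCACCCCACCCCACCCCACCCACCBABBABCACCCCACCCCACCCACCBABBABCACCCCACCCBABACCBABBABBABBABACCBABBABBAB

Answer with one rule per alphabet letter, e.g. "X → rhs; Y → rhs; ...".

A->ACC, B->C, C->BAB

  step 3 ⇒ step 4: BABACCBABBABBABBABACCBABBABBABACCBABBABCACCCCACCC ⇒ C·ACC·C·ACC·BAB·BAB·C·ACC·C·C·ACC·C·C·ACC·C·C·ACC·C·ACC·BAB·BAB·C·ACC·C·C·ACC·C·C·ACC·C·ACC·BAB·BAB·C·ACC·C·C·ACC·C·BAB·ACC·BAB·BAB·BAB·BAB·ACC·BAB·BAB·BAB
    A ↦ ACC
    B ↦ C
    C ↦ BAB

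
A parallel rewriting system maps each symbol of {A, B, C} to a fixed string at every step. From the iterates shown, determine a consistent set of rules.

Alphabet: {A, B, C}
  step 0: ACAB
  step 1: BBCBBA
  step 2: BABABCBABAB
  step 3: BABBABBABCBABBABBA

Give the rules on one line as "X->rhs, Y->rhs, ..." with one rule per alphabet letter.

A->B, B->BA, C->BC

  step 2 ⇒ step 3: BABABCBABAB ⇒ BA·B·BA·B·BA·BC·BA·B·BA·B·BA
    A ↦ B
    B ↦ BA
    C ↦ BC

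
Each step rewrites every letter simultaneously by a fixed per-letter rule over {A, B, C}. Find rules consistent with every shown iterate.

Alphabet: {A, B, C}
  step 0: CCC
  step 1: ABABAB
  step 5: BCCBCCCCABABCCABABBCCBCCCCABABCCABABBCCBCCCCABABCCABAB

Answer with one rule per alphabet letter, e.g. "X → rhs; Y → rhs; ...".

A->B, B->CC, C->AB

  step 0 ⇒ step 1: CCC ⇒ AB·AB·AB
    C ↦ AB
    A ↦ B  (constrained at step 1)
    B ↦ CC  (constrained at step 1)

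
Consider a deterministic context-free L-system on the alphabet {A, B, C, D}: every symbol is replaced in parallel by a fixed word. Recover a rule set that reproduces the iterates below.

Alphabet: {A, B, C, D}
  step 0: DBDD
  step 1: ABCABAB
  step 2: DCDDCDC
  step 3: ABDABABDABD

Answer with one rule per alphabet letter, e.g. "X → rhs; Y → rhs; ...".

A->D, B->C, C->D, D->AB

  step 2 ⇒ step 3: DCDDCDC ⇒ AB·D·AB·AB·D·AB·D
    C ↦ D
    D ↦ AB
  step 1 ⇒ step 2: ABCABAB ⇒ D·C·D·D·C·D·C
    A ↦ D
  step 0 ⇒ step 1: DBDD ⇒ AB·C·AB·AB
    B ↦ C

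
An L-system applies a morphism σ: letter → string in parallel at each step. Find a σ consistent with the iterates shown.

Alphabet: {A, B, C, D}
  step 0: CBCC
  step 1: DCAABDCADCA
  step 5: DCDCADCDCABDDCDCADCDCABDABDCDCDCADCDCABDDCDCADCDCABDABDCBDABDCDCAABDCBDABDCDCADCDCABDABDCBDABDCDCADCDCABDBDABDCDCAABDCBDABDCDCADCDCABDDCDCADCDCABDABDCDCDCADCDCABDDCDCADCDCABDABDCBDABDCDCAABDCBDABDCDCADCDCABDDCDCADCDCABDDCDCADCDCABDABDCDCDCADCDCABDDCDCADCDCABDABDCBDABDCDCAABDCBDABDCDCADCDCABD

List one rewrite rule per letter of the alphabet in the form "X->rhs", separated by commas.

A->BD, B->AB, C->DCA, D->DC

  step 0 ⇒ step 1: CBCC ⇒ DCA·AB·DCA·DCA
    B ↦ AB
    C ↦ DCA
    A ↦ BD  (constrained at step 1)
    D ↦ DC  (constrained at step 1)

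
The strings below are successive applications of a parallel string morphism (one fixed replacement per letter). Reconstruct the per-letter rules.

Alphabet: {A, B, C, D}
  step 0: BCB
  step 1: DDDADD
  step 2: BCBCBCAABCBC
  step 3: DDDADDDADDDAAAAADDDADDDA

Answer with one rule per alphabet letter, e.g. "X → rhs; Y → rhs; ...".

A->AA, B->DD, C->DA, D->BC

  step 2 ⇒ step 3: BCBCBCAABCBC ⇒ DD·DA·DD·DA·DD·DA·AA·AA·DD·DA·DD·DA
    A ↦ AA
    B ↦ DD
    C ↦ DA
  step 1 ⇒ step 2: DDDADD ⇒ BC·BC·BC·AA·BC·BC
    D ↦ BC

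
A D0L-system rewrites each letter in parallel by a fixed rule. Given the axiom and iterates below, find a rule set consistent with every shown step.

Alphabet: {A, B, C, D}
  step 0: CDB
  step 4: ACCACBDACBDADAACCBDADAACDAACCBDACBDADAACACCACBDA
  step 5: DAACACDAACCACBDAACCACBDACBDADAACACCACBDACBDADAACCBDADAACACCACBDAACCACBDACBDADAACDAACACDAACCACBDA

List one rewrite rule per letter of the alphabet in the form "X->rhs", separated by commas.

  step 4 ⇒ step 5: ACCACBDACBDADAACCBDADAACDAACCBDACBDADAACACCACBDA ⇒ DA·AC·AC·DA·AC·CA·CB·DA·AC·CA·CB·DA·CB·DA·DA·AC·AC·CA·CB·DA·CB·DA·DA·AC·CB·DA·DA·AC·AC·CA·CB·DA·AC·CA·CB·DA·CB·DA·DA·AC·DA·AC·AC·DA·AC·CA·CB·DA
    A ↦ DA
    B ↦ CA
    C ↦ AC
    D ↦ CB

A->DA, B->CA, C->AC, D->CB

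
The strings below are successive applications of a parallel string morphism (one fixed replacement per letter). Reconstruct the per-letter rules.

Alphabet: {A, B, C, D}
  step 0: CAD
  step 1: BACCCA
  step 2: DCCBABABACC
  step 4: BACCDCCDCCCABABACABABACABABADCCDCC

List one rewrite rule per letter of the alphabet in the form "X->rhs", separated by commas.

  step 1 ⇒ step 2: BACCCA ⇒ D·CC·BA·BA·BA·CC
    A ↦ CC
    B ↦ D
    C ↦ BA
  step 0 ⇒ step 1: CAD ⇒ BA·CC·CA
    D ↦ CA

A->CC, B->D, C->BA, D->CA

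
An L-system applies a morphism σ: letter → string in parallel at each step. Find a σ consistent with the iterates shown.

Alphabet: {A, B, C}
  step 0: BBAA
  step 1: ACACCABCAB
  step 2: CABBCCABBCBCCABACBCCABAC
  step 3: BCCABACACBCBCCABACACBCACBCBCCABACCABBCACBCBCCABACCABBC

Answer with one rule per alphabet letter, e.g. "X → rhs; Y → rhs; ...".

A->CAB, B->AC, C->BC

  step 2 ⇒ step 3: CABBCCABBCBCCABACBCCABAC ⇒ BC·CAB·AC·AC·BC·BC·CAB·AC·AC·BC·AC·BC·BC·CAB·AC·CAB·BC·AC·BC·BC·CAB·AC·CAB·BC
    A ↦ CAB
    B ↦ AC
    C ↦ BC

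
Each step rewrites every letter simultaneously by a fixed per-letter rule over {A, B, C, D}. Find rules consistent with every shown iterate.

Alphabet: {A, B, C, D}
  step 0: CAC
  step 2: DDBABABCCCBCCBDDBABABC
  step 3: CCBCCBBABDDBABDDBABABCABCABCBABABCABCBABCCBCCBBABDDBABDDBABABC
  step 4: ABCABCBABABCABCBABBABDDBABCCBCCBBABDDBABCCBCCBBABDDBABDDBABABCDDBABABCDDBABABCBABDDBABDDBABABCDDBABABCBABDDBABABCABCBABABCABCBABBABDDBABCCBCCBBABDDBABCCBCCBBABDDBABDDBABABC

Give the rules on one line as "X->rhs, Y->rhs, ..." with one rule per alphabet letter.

A->DD, B->BAB, C->ABC, D->CCB

  step 3 ⇒ step 4: CCBCCBBABDDBABDDBABABCABCABCBABABCABCBABCCBCCBBABDDBABDDBABABC ⇒ ABC·ABC·BAB·ABC·ABC·BAB·BAB·DD·BAB·CCB·CCB·BAB·DD·BAB·CCB·CCB·BAB·DD·BAB·DD·BAB·ABC·DD·BAB·ABC·DD·BAB·ABC·BAB·DD·BAB·DD·BAB·ABC·DD·BAB·ABC·BAB·DD·BAB·ABC·ABC·BAB·ABC·ABC·BAB·BAB·DD·BAB·CCB·CCB·BAB·DD·BAB·CCB·CCB·BAB·DD·BAB·DD·BAB·ABC
    A ↦ DD
    B ↦ BAB
    C ↦ ABC
    D ↦ CCB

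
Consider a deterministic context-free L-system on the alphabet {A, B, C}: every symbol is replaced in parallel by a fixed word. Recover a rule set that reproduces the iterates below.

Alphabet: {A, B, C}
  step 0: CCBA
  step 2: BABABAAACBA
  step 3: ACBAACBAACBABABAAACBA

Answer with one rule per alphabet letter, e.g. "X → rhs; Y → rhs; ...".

  step 2 ⇒ step 3: BABABAAACBA ⇒ AC·BA·AC·BA·AC·BA·BA·BA·A·AC·BA
    A ↦ BA
    B ↦ AC
    C ↦ A

A->BA, B->AC, C->A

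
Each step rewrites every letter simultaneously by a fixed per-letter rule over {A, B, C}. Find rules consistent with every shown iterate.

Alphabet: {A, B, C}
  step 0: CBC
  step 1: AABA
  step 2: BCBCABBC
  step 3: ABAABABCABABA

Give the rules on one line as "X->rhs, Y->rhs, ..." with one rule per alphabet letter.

A->BC, B->AB, C->A

  step 2 ⇒ step 3: BCBCABBC ⇒ AB·A·AB·A·BC·AB·AB·A
    A ↦ BC
    B ↦ AB
    C ↦ A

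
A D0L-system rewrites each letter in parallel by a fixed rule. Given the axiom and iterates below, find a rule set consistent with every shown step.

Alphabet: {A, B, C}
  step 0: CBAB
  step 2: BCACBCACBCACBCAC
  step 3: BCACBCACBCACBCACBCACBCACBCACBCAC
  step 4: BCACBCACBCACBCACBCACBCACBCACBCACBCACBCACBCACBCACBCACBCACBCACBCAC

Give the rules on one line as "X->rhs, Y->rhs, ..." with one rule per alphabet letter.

  step 3 ⇒ step 4: BCACBCACBCACBCACBCACBCACBCACBCAC ⇒ BC·AC·BC·AC·BC·AC·BC·AC·BC·AC·BC·AC·BC·AC·BC·AC·BC·AC·BC·AC·BC·AC·BC·AC·BC·AC·BC·AC·BC·AC·BC·AC
    A ↦ BC
    B ↦ BC
    C ↦ AC

A->BC, B->BC, C->AC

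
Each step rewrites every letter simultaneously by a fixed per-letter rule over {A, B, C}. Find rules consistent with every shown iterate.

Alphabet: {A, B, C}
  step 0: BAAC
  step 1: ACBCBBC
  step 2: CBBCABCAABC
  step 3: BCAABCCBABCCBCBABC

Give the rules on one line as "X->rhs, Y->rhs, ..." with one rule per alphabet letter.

A->CB, B->A, C->BC

  step 2 ⇒ step 3: CBBCABCAABC ⇒ BC·A·A·BC·CB·A·BC·CB·CB·A·BC
    A ↦ CB
    B ↦ A
    C ↦ BC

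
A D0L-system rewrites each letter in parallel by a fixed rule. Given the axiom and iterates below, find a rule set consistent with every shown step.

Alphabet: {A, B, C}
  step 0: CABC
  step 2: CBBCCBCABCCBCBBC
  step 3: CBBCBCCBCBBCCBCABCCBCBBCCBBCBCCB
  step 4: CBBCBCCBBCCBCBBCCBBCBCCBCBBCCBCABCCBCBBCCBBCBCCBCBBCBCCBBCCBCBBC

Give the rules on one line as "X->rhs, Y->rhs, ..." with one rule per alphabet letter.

  step 3 ⇒ step 4: CBBCBCCBCBBCCBCABCCBCBBCCBBCBCCB ⇒ CB·BC·BC·CB·BC·CB·CB·BC·CB·BC·BC·CB·CB·BC·CB·CA·BC·CB·CB·BC·CB·BC·BC·CB·CB·BC·BC·CB·BC·CB·CB·BC
    A ↦ CA
    B ↦ BC
    C ↦ CB

A->CA, B->BC, C->CB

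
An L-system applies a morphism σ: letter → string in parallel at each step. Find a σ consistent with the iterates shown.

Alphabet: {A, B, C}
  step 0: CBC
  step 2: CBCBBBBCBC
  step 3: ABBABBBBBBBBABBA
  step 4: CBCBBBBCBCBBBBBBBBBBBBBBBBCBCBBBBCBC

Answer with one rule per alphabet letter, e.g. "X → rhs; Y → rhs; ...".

A->CBC, B->BB, C->A

  step 3 ⇒ step 4: ABBABBBBBBBBABBA ⇒ CBC·BB·BB·CBC·BB·BB·BB·BB·BB·BB·BB·BB·CBC·BB·BB·CBC
    A ↦ CBC
    B ↦ BB
  step 2 ⇒ step 3: CBCBBBBCBC ⇒ A·BB·A·BB·BB·BB·BB·A·BB·A
    C ↦ A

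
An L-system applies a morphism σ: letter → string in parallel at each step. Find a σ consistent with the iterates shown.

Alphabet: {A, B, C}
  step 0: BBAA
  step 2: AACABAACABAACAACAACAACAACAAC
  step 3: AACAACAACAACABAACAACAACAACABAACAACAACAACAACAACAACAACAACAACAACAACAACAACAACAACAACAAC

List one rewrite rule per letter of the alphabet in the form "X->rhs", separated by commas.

A->AAC, B->AB, C->AAC

  step 2 ⇒ step 3: AACABAACABAACAACAACAACAACAAC ⇒ AAC·AAC·AAC·AAC·AB·AAC·AAC·AAC·AAC·AB·AAC·AAC·AAC·AAC·AAC·AAC·AAC·AAC·AAC·AAC·AAC·AAC·AAC·AAC·AAC·AAC·AAC·AAC
    A ↦ AAC
    B ↦ AB
    C ↦ AAC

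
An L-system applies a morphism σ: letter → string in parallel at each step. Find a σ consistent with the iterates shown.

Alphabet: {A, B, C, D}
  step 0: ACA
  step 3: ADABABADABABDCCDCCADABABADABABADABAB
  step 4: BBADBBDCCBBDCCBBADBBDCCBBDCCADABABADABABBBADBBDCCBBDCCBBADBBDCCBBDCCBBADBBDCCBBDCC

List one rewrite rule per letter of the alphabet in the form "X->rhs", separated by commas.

A->BB, B->DCC, C->AB, D->AD

  step 3 ⇒ step 4: ADABABADABABDCCDCCADABABADABABADABAB ⇒ BB·AD·BB·DCC·BB·DCC·BB·AD·BB·DCC·BB·DCC·AD·AB·AB·AD·AB·AB·BB·AD·BB·DCC·BB·DCC·BB·AD·BB·DCC·BB·DCC·BB·AD·BB·DCC·BB·DCC
    A ↦ BB
    B ↦ DCC
    C ↦ AB
    D ↦ AD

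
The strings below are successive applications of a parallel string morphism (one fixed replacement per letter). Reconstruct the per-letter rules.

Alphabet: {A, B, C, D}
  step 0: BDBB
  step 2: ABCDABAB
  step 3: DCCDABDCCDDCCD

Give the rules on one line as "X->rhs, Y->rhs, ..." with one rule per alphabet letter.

A->DC, B->CD, C->A, D->B

  step 2 ⇒ step 3: ABCDABAB ⇒ DC·CD·A·B·DC·CD·DC·CD
    A ↦ DC
    B ↦ CD
    C ↦ A
    D ↦ B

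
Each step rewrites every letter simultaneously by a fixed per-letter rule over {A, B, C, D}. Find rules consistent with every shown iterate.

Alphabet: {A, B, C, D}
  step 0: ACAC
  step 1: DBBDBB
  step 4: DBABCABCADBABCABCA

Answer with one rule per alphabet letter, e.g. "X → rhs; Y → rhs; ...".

A->DB, B->A, C->B, D->BC

  step 0 ⇒ step 1: ACAC ⇒ DB·B·DB·B
    A ↦ DB
    C ↦ B
    B ↦ A  (constrained at step 1)
    D ↦ BC  (constrained at step 1)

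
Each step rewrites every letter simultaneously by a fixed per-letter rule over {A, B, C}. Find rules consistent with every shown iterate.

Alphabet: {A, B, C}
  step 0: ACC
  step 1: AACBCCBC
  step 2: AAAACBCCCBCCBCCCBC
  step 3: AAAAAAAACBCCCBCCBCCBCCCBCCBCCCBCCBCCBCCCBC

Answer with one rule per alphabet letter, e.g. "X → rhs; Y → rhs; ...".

  step 2 ⇒ step 3: AAAACBCCCBCCBCCCBC ⇒ AA·AA·AA·AA·CBC·C·CBC·CBC·CBC·C·CBC·CBC·C·CBC·CBC·CBC·C·CBC
    A ↦ AA
    B ↦ C
    C ↦ CBC

A->AA, B->C, C->CBC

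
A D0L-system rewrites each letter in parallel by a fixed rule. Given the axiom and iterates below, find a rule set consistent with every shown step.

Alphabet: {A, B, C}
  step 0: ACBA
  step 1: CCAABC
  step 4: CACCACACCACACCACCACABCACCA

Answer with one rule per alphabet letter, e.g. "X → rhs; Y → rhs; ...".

A->C, B->AB, C->CA

  step 0 ⇒ step 1: ACBA ⇒ C·CA·AB·C
    A ↦ C
    B ↦ AB
    C ↦ CA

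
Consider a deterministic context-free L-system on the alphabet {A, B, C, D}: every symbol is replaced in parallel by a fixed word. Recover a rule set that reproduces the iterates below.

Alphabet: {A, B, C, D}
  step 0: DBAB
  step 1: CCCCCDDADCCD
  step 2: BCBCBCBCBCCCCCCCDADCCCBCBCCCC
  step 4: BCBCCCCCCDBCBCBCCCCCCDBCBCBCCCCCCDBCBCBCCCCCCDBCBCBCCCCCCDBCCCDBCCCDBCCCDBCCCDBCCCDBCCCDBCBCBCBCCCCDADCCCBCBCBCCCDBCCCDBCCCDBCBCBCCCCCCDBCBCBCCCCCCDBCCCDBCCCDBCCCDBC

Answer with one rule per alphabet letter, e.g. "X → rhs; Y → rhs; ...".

A->DAD, B->CCD, C->BC, D->CCC

  step 1 ⇒ step 2: CCCCCDDADCCD ⇒ BC·BC·BC·BC·BC·CCC·CCC·DAD·CCC·BC·BC·CCC
    A ↦ DAD
    C ↦ BC
    D ↦ CCC
  step 0 ⇒ step 1: DBAB ⇒ CCC·CCD·DAD·CCD
    B ↦ CCD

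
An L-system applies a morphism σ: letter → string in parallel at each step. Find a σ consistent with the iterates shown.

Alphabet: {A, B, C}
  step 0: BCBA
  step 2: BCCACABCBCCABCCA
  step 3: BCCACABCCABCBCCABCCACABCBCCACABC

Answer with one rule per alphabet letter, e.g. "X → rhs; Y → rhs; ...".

  step 2 ⇒ step 3: BCCACABCBCCABCCA ⇒ BC·CA·CA·BC·CA·BC·BC·CA·BC·CA·CA·BC·BC·CA·CA·BC
    A ↦ BC
    B ↦ BC
    C ↦ CA

A->BC, B->BC, C->CA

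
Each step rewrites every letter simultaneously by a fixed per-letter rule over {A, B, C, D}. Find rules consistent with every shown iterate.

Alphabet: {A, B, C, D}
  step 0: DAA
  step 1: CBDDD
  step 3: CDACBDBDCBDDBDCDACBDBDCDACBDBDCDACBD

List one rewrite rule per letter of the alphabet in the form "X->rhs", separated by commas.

A->D, B->CDA, C->BD, D->CBD

  step 0 ⇒ step 1: DAA ⇒ CBD·D·D
    A ↦ D
    D ↦ CBD
    B ↦ CDA  (constrained at step 1)
    C ↦ BD  (constrained at step 1)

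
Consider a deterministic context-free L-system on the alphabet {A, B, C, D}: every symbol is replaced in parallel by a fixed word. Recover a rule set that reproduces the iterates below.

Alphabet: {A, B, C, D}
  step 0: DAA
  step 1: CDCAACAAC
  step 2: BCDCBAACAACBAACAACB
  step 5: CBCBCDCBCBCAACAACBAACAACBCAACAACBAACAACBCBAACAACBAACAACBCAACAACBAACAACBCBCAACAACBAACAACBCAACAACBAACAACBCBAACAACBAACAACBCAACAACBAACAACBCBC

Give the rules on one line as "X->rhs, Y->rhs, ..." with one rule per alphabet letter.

  step 1 ⇒ step 2: CDCAACAAC ⇒ B·CDC·B·AAC·AAC·B·AAC·AAC·B
    A ↦ AAC
    C ↦ B
    D ↦ CDC
    B ↦ C  (constrained at step 2)

A->AAC, B->C, C->B, D->CDC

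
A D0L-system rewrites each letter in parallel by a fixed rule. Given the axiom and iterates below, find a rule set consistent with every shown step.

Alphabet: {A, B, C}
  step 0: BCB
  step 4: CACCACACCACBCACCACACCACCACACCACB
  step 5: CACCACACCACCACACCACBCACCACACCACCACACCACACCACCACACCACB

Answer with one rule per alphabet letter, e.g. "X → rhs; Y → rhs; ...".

  step 4 ⇒ step 5: CACCACACCACBCACCACACCACCACACCACB ⇒ CA·C·CA·CA·C·CA·C·CA·CA·C·CA·CB·CA·C·CA·CA·C·CA·C·CA·CA·C·CA·CA·C·CA·C·CA·CA·C·CA·CB
    A ↦ C
    B ↦ CB
    C ↦ CA

A->C, B->CB, C->CA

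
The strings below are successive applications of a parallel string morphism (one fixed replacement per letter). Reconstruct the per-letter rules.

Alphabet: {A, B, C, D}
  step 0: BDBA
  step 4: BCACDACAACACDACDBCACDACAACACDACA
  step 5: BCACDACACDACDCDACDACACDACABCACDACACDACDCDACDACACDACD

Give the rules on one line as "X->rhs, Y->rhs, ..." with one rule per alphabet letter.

  step 4 ⇒ step 5: BCACDACAACACDACDBCACDACAACACDACA ⇒ BC·A·CD·A·CA·CD·A·CD·CD·A·CD·A·CA·CD·A·CA·BC·A·CD·A·CA·CD·A·CD·CD·A·CD·A·CA·CD·A·CD
    A ↦ CD
    B ↦ BC
    C ↦ A
    D ↦ CA

A->CD, B->BC, C->A, D->CA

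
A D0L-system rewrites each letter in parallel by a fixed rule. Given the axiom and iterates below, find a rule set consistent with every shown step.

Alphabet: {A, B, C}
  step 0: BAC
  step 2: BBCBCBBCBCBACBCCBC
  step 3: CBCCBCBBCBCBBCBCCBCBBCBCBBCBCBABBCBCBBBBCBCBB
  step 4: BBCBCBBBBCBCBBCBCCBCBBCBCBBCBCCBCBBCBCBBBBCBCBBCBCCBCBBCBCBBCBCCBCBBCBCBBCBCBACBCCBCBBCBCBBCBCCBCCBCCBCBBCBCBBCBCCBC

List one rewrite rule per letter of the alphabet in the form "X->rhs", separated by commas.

  step 3 ⇒ step 4: CBCCBCBBCBCBBCBCCBCBBCBCBBCBCBABBCBCBBBBCBCBB ⇒ BB·CBC·BB·BB·CBC·BB·CBC·CBC·BB·CBC·BB·CBC·CBC·BB·CBC·BB·BB·CBC·BB·CBC·CBC·BB·CBC·BB·CBC·CBC·BB·CBC·BB·CBC·BA·CBC·CBC·BB·CBC·BB·CBC·CBC·CBC·CBC·BB·CBC·BB·CBC·CBC
    A ↦ BA
    B ↦ CBC
    C ↦ BB

A->BA, B->CBC, C->BB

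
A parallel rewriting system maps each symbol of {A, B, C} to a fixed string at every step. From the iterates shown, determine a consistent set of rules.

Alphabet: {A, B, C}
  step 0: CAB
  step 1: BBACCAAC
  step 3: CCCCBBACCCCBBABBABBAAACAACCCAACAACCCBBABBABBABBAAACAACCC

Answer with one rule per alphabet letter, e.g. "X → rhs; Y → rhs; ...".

  step 0 ⇒ step 1: CAB ⇒ BBA·CC·AAC
    A ↦ CC
    B ↦ AAC
    C ↦ BBA

A->CC, B->AAC, C->BBA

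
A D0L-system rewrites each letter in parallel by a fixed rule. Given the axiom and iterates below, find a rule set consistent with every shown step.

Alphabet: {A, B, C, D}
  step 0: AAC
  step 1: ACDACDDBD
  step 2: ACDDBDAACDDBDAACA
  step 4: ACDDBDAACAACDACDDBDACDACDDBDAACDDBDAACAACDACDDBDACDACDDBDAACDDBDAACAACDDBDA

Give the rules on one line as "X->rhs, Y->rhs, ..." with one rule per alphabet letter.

A->ACD, B->C, C->DBD, D->A

  step 1 ⇒ step 2: ACDACDDBD ⇒ ACD·DBD·A·ACD·DBD·A·A·C·A
    A ↦ ACD
    B ↦ C
    C ↦ DBD
    D ↦ A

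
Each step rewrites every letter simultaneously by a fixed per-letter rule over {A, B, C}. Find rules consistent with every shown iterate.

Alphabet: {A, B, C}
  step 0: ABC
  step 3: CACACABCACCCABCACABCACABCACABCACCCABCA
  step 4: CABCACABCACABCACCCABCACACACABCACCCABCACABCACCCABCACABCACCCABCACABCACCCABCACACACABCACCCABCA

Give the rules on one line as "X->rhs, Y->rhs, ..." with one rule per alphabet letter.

  step 3 ⇒ step 4: CACACABCACCCABCACABCACABCACABCACCCABCA ⇒ CA·BCA·CA·BCA·CA·BCA·CC·CA·BCA·CA·CA·CA·BCA·CC·CA·BCA·CA·BCA·CC·CA·BCA·CA·BCA·CC·CA·BCA·CA·BCA·CC·CA·BCA·CA·CA·CA·BCA·CC·CA·BCA
    A ↦ BCA
    B ↦ CC
    C ↦ CA

A->BCA, B->CC, C->CA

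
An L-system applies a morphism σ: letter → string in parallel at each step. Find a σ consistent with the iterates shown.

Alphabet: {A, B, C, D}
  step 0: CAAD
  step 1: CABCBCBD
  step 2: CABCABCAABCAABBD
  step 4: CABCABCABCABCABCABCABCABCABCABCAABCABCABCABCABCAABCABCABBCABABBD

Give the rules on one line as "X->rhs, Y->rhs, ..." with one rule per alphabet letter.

A->BC, B->AB, C->CA, D->BD

  step 1 ⇒ step 2: CABCBCBD ⇒ CA·BC·AB·CA·AB·CA·AB·BD
    A ↦ BC
    B ↦ AB
    C ↦ CA
    D ↦ BD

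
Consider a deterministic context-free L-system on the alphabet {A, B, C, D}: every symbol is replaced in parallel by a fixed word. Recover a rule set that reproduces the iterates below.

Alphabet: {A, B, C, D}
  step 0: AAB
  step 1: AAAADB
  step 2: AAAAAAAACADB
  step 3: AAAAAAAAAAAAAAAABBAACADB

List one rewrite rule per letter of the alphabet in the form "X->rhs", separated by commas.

A->AA, B->DB, C->BB, D->CA

  step 2 ⇒ step 3: AAAAAAAACADB ⇒ AA·AA·AA·AA·AA·AA·AA·AA·BB·AA·CA·DB
    A ↦ AA
    B ↦ DB
    C ↦ BB
    D ↦ CA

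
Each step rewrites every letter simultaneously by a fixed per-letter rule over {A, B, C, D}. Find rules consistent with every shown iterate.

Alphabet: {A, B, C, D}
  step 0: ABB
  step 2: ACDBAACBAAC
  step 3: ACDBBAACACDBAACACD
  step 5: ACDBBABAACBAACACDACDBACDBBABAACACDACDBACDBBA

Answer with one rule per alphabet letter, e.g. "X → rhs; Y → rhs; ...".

A->AC, B->BA, C->D, D->B

  step 2 ⇒ step 3: ACDBAACBAAC ⇒ AC·D·B·BA·AC·AC·D·BA·AC·AC·D
    A ↦ AC
    B ↦ BA
    C ↦ D
    D ↦ B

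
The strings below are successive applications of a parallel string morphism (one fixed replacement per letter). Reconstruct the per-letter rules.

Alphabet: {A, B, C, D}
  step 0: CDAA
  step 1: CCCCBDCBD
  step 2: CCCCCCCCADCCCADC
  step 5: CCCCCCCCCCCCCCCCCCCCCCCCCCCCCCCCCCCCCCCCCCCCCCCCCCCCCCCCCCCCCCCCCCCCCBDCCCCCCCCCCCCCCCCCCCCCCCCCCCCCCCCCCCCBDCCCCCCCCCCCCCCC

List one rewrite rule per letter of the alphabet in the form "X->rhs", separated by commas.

  step 1 ⇒ step 2: CCCCBDCBD ⇒ CC·CC·CC·CC·AD·C·CC·AD·C
    B ↦ AD
    C ↦ CC
    D ↦ C
  step 0 ⇒ step 1: CDAA ⇒ CC·C·CBD·CBD
    A ↦ CBD

A->CBD, B->AD, C->CC, D->C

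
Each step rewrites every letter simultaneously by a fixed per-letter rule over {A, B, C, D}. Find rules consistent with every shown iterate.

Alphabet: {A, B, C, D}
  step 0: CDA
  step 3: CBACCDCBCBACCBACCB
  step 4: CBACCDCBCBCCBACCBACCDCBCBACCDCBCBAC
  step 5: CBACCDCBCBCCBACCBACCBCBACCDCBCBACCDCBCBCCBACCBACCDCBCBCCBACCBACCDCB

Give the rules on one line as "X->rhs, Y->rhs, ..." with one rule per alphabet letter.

A->CD, B->AC, C->CB, D->C

  step 4 ⇒ step 5: CBACCDCBCBCCBACCBACCDCBCBACCDCBCBAC ⇒ CB·AC·CD·CB·CB·C·CB·AC·CB·AC·CB·CB·AC·CD·CB·CB·AC·CD·CB·CB·C·CB·AC·CB·AC·CD·CB·CB·C·CB·AC·CB·AC·CD·CB
    A ↦ CD
    B ↦ AC
    C ↦ CB
    D ↦ C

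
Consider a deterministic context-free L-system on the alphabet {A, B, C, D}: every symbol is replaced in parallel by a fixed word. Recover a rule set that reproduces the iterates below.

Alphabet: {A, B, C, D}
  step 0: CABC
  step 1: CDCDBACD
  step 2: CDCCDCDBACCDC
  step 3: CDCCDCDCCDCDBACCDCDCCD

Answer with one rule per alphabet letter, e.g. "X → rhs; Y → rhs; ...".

  step 2 ⇒ step 3: CDCCDCDBACCDC ⇒ CD·C·CD·CD·C·CD·C·DBA·C·CD·CD·C·CD
    A ↦ C
    B ↦ DBA
    C ↦ CD
    D ↦ C

A->C, B->DBA, C->CD, D->C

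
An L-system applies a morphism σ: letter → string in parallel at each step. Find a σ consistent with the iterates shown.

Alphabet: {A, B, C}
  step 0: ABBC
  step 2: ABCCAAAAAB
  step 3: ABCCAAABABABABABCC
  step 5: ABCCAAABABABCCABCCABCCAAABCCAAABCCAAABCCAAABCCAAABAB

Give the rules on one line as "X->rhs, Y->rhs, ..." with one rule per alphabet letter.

A->AB, B->CC, C->A

  step 2 ⇒ step 3: ABCCAAAAAB ⇒ AB·CC·A·A·AB·AB·AB·AB·AB·CC
    A ↦ AB
    B ↦ CC
    C ↦ A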